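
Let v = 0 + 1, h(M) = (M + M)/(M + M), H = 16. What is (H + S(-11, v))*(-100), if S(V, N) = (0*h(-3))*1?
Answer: -1600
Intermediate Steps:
h(M) = 1 (h(M) = (2*M)/((2*M)) = (2*M)*(1/(2*M)) = 1)
v = 1
S(V, N) = 0 (S(V, N) = (0*1)*1 = 0*1 = 0)
(H + S(-11, v))*(-100) = (16 + 0)*(-100) = 16*(-100) = -1600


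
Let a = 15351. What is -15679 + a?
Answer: -328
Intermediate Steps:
-15679 + a = -15679 + 15351 = -328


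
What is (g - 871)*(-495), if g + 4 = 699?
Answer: 87120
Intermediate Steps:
g = 695 (g = -4 + 699 = 695)
(g - 871)*(-495) = (695 - 871)*(-495) = -176*(-495) = 87120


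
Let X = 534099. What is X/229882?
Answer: 534099/229882 ≈ 2.3234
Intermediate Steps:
X/229882 = 534099/229882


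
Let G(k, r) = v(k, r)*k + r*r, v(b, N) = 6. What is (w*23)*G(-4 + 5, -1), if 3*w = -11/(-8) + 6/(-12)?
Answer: 1127/24 ≈ 46.958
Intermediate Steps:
G(k, r) = r² + 6*k (G(k, r) = 6*k + r*r = 6*k + r² = r² + 6*k)
w = 7/24 (w = (-11/(-8) + 6/(-12))/3 = (-11*(-⅛) + 6*(-1/12))/3 = (11/8 - ½)/3 = (⅓)*(7/8) = 7/24 ≈ 0.29167)
(w*23)*G(-4 + 5, -1) = ((7/24)*23)*((-1)² + 6*(-4 + 5)) = 161*(1 + 6*1)/24 = 161*(1 + 6)/24 = (161/24)*7 = 1127/24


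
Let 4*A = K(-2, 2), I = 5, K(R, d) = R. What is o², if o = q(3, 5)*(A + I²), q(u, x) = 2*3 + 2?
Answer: 38416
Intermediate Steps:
q(u, x) = 8 (q(u, x) = 6 + 2 = 8)
A = -½ (A = (¼)*(-2) = -½ ≈ -0.50000)
o = 196 (o = 8*(-½ + 5²) = 8*(-½ + 25) = 8*(49/2) = 196)
o² = 196² = 38416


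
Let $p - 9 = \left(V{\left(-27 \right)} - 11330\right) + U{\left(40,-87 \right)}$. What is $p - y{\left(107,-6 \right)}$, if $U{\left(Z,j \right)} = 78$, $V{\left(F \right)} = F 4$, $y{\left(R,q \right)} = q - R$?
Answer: $-11238$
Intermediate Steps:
$V{\left(F \right)} = 4 F$
$p = -11351$ ($p = 9 + \left(\left(4 \left(-27\right) - 11330\right) + 78\right) = 9 + \left(\left(-108 - 11330\right) + 78\right) = 9 + \left(-11438 + 78\right) = 9 - 11360 = -11351$)
$p - y{\left(107,-6 \right)} = -11351 - \left(-6 - 107\right) = -11351 - -113 = -11351 + 113 = -11238$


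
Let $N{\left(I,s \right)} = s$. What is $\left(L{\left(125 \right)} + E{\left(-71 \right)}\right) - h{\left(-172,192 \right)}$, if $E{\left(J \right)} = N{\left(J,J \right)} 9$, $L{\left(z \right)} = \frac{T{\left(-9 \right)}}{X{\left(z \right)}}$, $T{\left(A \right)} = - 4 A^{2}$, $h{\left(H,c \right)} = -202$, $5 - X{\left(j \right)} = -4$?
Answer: $-473$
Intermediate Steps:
$X{\left(j \right)} = 9$ ($X{\left(j \right)} = 5 - -4 = 5 + 4 = 9$)
$L{\left(z \right)} = -36$ ($L{\left(z \right)} = \frac{\left(-4\right) \left(-9\right)^{2}}{9} = \left(-4\right) 81 \cdot \frac{1}{9} = \left(-324\right) \frac{1}{9} = -36$)
$E{\left(J \right)} = 9 J$ ($E{\left(J \right)} = J 9 = 9 J$)
$\left(L{\left(125 \right)} + E{\left(-71 \right)}\right) - h{\left(-172,192 \right)} = \left(-36 + 9 \left(-71\right)\right) - -202 = \left(-36 - 639\right) + 202 = -675 + 202 = -473$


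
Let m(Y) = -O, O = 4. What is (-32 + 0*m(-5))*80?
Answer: -2560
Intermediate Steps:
m(Y) = -4 (m(Y) = -1*4 = -4)
(-32 + 0*m(-5))*80 = (-32 + 0*(-4))*80 = (-32 + 0)*80 = -32*80 = -2560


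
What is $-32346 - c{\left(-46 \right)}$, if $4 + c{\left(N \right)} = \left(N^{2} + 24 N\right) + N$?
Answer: $-33308$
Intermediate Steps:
$c{\left(N \right)} = -4 + N^{2} + 25 N$ ($c{\left(N \right)} = -4 + \left(\left(N^{2} + 24 N\right) + N\right) = -4 + \left(N^{2} + 25 N\right) = -4 + N^{2} + 25 N$)
$-32346 - c{\left(-46 \right)} = -32346 - \left(-4 + \left(-46\right)^{2} + 25 \left(-46\right)\right) = -32346 - \left(-4 + 2116 - 1150\right) = -32346 - 962 = -33308$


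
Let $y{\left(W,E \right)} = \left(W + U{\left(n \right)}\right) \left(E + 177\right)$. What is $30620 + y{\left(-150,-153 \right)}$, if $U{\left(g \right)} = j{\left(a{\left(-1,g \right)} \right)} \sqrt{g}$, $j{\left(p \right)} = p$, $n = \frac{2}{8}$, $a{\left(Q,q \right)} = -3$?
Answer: $26984$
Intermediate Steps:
$n = \frac{1}{4}$ ($n = 2 \cdot \frac{1}{8} = \frac{1}{4} \approx 0.25$)
$U{\left(g \right)} = - 3 \sqrt{g}$
$y{\left(W,E \right)} = \left(177 + E\right) \left(- \frac{3}{2} + W\right)$ ($y{\left(W,E \right)} = \left(W - \frac{3}{2}\right) \left(E + 177\right) = \left(W - \frac{3}{2}\right) \left(177 + E\right) = \left(- \frac{3}{2} + W\right) \left(177 + E\right) = \left(177 + E\right) \left(- \frac{3}{2} + W\right)$)
$30620 + y{\left(-150,-153 \right)} = 30620 - 3636 = 26984$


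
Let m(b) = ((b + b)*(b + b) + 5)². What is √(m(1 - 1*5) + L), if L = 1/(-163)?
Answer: √126494846/163 ≈ 69.000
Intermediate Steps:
m(b) = (5 + 4*b²)² (m(b) = ((2*b)*(2*b) + 5)² = (4*b² + 5)² = (5 + 4*b²)²)
L = -1/163 ≈ -0.0061350
√(m(1 - 1*5) + L) = √((5 + 4*(1 - 1*5)²)² - 1/163) = √((5 + 4*(1 - 5)²)² - 1/163) = √((5 + 4*(-4)²)² - 1/163) = √((5 + 4*16)² - 1/163) = √((5 + 64)² - 1/163) = √(69² - 1/163) = √(4761 - 1/163) = √(776042/163) = √126494846/163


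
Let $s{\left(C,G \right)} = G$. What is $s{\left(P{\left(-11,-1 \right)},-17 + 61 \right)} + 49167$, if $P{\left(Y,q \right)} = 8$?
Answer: $49211$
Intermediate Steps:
$s{\left(P{\left(-11,-1 \right)},-17 + 61 \right)} + 49167 = \left(-17 + 61\right) + 49167 = 44 + 49167 = 49211$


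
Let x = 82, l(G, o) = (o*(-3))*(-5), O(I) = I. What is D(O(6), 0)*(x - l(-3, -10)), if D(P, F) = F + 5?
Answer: 1160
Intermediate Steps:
D(P, F) = 5 + F
l(G, o) = 15*o (l(G, o) = -3*o*(-5) = 15*o)
D(O(6), 0)*(x - l(-3, -10)) = (5 + 0)*(82 - 15*(-10)) = 5*(82 - 1*(-150)) = 5*(82 + 150) = 5*232 = 1160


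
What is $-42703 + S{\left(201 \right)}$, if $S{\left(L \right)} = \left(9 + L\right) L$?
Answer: $-493$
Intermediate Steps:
$S{\left(L \right)} = L \left(9 + L\right)$
$-42703 + S{\left(201 \right)} = -42703 + 201 \left(9 + 201\right) = -42703 + 201 \cdot 210 = -42703 + 42210 = -493$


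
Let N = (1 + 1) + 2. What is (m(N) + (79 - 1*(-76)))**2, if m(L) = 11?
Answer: 27556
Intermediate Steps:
N = 4 (N = 2 + 2 = 4)
(m(N) + (79 - 1*(-76)))**2 = (11 + (79 - 1*(-76)))**2 = (11 + (79 + 76))**2 = (11 + 155)**2 = 166**2 = 27556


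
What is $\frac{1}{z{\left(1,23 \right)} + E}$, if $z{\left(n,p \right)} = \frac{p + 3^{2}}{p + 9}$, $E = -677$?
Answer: $- \frac{1}{676} \approx -0.0014793$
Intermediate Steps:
$z{\left(n,p \right)} = 1$ ($z{\left(n,p \right)} = \frac{p + 9}{9 + p} = \frac{9 + p}{9 + p} = 1$)
$\frac{1}{z{\left(1,23 \right)} + E} = \frac{1}{1 - 677} = \frac{1}{-676} = - \frac{1}{676}$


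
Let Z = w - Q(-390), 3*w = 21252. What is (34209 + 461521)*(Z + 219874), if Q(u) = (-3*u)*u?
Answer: 338711488340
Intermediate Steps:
w = 7084 (w = (⅓)*21252 = 7084)
Q(u) = -3*u²
Z = 463384 (Z = 7084 - (-3)*(-390)² = 7084 - (-3)*152100 = 7084 - 1*(-456300) = 7084 + 456300 = 463384)
(34209 + 461521)*(Z + 219874) = (34209 + 461521)*(463384 + 219874) = 495730*683258 = 338711488340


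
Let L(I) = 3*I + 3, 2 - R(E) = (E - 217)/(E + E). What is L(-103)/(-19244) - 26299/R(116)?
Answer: -3453369203/319790 ≈ -10799.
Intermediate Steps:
R(E) = 2 - (-217 + E)/(2*E) (R(E) = 2 - (E - 217)/(E + E) = 2 - (-217 + E)/(2*E))
L(I) = 3 + 3*I
L(-103)/(-19244) - 26299/R(116) = (3 + 3*(-103))/(-19244) - 26299*232/(217 + 3*116) = (3 - 309)*(-1/19244) - 26299*232/(217 + 348) = -306*(-1/19244) - 26299/((1/2)*(1/116)*565) = 9/566 - 26299/565/232 = 9/566 - 26299*232/565 = 9/566 - 6101368/565 = -3453369203/319790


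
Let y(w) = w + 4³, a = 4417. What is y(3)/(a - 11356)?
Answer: -67/6939 ≈ -0.0096556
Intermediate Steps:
y(w) = 64 + w (y(w) = w + 64 = 64 + w)
y(3)/(a - 11356) = (64 + 3)/(4417 - 11356) = 67/(-6939) = -1/6939*67 = -67/6939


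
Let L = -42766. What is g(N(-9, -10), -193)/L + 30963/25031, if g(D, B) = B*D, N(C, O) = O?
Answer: 637926914/535237873 ≈ 1.1919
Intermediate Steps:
g(N(-9, -10), -193)/L + 30963/25031 = -193*(-10)/(-42766) + 30963/25031 = 1930*(-1/42766) + 30963*(1/25031) = -965/21383 + 30963/25031 = 637926914/535237873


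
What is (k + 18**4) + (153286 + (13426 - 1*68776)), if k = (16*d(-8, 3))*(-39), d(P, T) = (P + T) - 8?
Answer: 211024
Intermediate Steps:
d(P, T) = -8 + P + T
k = 8112 (k = (16*(-8 - 8 + 3))*(-39) = (16*(-13))*(-39) = -208*(-39) = 8112)
(k + 18**4) + (153286 + (13426 - 1*68776)) = (8112 + 18**4) + (153286 + (13426 - 1*68776)) = (8112 + 104976) + (153286 + (13426 - 68776)) = 113088 + (153286 - 55350) = 113088 + 97936 = 211024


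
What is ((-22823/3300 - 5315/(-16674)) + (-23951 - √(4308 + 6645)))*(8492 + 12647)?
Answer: -1548135364076271/3056900 - 63417*√1217 ≈ -5.0865e+8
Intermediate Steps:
((-22823/3300 - 5315/(-16674)) + (-23951 - √(4308 + 6645)))*(8492 + 12647) = ((-22823*1/3300 - 5315*(-1/16674)) + (-23951 - √10953))*21139 = ((-22823/3300 + 5315/16674) + (-23951 - 3*√1217))*21139 = (-20167289/3056900 + (-23951 - 3*√1217))*21139 = (-73235979189/3056900 - 3*√1217)*21139 = -1548135364076271/3056900 - 63417*√1217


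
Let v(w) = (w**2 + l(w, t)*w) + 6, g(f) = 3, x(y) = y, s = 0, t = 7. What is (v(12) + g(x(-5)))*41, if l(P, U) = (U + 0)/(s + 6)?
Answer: 6847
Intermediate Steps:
l(P, U) = U/6 (l(P, U) = (U + 0)/(0 + 6) = U/6)
v(w) = 6 + w**2 + 7*w/6 (v(w) = (w**2 + ((1/6)*7)*w) + 6 = (w**2 + 7*w/6) + 6 = 6 + w**2 + 7*w/6)
(v(12) + g(x(-5)))*41 = ((6 + 12**2 + (7/6)*12) + 3)*41 = ((6 + 144 + 14) + 3)*41 = (164 + 3)*41 = 167*41 = 6847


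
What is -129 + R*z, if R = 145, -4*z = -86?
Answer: 5977/2 ≈ 2988.5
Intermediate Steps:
z = 43/2 (z = -¼*(-86) = 43/2 ≈ 21.500)
-129 + R*z = -129 + 145*(43/2) = -129 + 6235/2 = 5977/2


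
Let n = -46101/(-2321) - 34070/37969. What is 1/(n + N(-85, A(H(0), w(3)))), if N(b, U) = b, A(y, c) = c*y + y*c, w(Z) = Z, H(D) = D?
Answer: -8011459/529034706 ≈ -0.015144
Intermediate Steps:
A(y, c) = 2*c*y (A(y, c) = c*y + c*y = 2*c*y)
n = 151939309/8011459 (n = -46101*(-1/2321) - 34070*1/37969 = 4191/211 - 34070/37969 = 151939309/8011459 ≈ 18.965)
1/(n + N(-85, A(H(0), w(3)))) = 1/(151939309/8011459 - 85) = 1/(-529034706/8011459) = -8011459/529034706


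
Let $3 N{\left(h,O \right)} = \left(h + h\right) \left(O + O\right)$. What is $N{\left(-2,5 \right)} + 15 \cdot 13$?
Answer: $\frac{545}{3} \approx 181.67$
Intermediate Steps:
$N{\left(h,O \right)} = \frac{4 O h}{3}$ ($N{\left(h,O \right)} = \frac{\left(h + h\right) \left(O + O\right)}{3} = \frac{2 h 2 O}{3} = \frac{4 O h}{3}$)
$N{\left(-2,5 \right)} + 15 \cdot 13 = \frac{4}{3} \cdot 5 \left(-2\right) + 15 \cdot 13 = - \frac{40}{3} + 195 = \frac{545}{3}$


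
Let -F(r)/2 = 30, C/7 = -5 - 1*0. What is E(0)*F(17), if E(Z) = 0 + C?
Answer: 2100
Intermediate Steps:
C = -35 (C = 7*(-5 - 1*0) = 7*(-5 + 0) = 7*(-5) = -35)
F(r) = -60 (F(r) = -2*30 = -60)
E(Z) = -35 (E(Z) = 0 - 35 = -35)
E(0)*F(17) = -35*(-60) = 2100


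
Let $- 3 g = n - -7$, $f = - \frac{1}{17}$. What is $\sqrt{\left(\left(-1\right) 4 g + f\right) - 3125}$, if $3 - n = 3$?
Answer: $\frac{i \sqrt{8104002}}{51} \approx 55.819 i$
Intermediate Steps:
$f = - \frac{1}{17}$ ($f = \left(-1\right) \frac{1}{17} = - \frac{1}{17} \approx -0.058824$)
$n = 0$ ($n = 3 - 3 = 0$)
$g = - \frac{7}{3}$ ($g = - \frac{0 - -7}{3} = - \frac{0 + 7}{3} = \left(- \frac{1}{3}\right) 7 = - \frac{7}{3} \approx -2.3333$)
$\sqrt{\left(\left(-1\right) 4 g + f\right) - 3125} = \sqrt{\left(\left(-1\right) 4 \left(- \frac{7}{3}\right) - \frac{1}{17}\right) - 3125} = \sqrt{\left(\left(-4\right) \left(- \frac{7}{3}\right) - \frac{1}{17}\right) - 3125} = \sqrt{\left(\frac{28}{3} - \frac{1}{17}\right) - 3125} = \sqrt{\frac{473}{51} - 3125} = \sqrt{- \frac{158902}{51}} = \frac{i \sqrt{8104002}}{51}$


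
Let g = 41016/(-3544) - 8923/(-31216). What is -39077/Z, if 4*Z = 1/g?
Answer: 6099589225811/3457172 ≈ 1.7643e+6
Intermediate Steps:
g = -156091543/13828688 (g = 41016*(-1/3544) - 8923*(-1/31216) = -5127/443 + 8923/31216 = -156091543/13828688 ≈ -11.288)
Z = -3457172/156091543 (Z = 1/(4*(-156091543/13828688)) = (¼)*(-13828688/156091543) = -3457172/156091543 ≈ -0.022148)
-39077/Z = -39077/(-3457172/156091543) = -39077*(-156091543/3457172) = 6099589225811/3457172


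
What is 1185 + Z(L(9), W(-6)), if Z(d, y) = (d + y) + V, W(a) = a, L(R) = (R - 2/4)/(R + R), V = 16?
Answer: 43037/36 ≈ 1195.5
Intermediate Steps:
L(R) = (-½ + R)/(2*R) (L(R) = (R - 2*¼)/((2*R)) = (R - ½)*(1/(2*R)) = (-½ + R)*(1/(2*R)) = (-½ + R)/(2*R))
Z(d, y) = 16 + d + y (Z(d, y) = (d + y) + 16 = 16 + d + y)
1185 + Z(L(9), W(-6)) = 1185 + (16 + (¼)*(-1 + 2*9)/9 - 6) = 1185 + (16 + (¼)*(⅑)*(-1 + 18) - 6) = 1185 + (16 + (¼)*(⅑)*17 - 6) = 1185 + (16 + 17/36 - 6) = 1185 + 377/36 = 43037/36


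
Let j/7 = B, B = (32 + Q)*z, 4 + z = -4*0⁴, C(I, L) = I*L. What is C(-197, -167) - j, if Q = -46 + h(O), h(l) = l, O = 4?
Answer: 32619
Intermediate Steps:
z = -4 (z = -4 - 4*0⁴ = -4 - 4*0 = -4 + 0 = -4)
Q = -42 (Q = -46 + 4 = -42)
B = 40 (B = (32 - 42)*(-4) = -10*(-4) = 40)
j = 280 (j = 7*40 = 280)
C(-197, -167) - j = -197*(-167) - 1*280 = 32899 - 280 = 32619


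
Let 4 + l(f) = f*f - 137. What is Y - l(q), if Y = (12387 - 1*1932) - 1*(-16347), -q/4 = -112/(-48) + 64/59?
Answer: 838240847/31329 ≈ 26756.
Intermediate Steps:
q = -2420/177 (q = -4*(-112/(-48) + 64/59) = -4*(-112*(-1/48) + 64*(1/59)) = -4*(7/3 + 64/59) = -4*605/177 = -2420/177 ≈ -13.672)
l(f) = -141 + f**2 (l(f) = -4 + (f*f - 137) = -4 + (f**2 - 137) = -4 + (-137 + f**2) = -141 + f**2)
Y = 26802 (Y = (12387 - 1932) + 16347 = 10455 + 16347 = 26802)
Y - l(q) = 26802 - (-141 + (-2420/177)**2) = 26802 - (-141 + 5856400/31329) = 26802 - 1*1439011/31329 = 26802 - 1439011/31329 = 838240847/31329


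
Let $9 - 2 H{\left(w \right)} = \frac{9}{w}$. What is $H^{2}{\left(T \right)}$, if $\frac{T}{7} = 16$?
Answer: $\frac{998001}{50176} \approx 19.89$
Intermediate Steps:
$T = 112$ ($T = 7 \cdot 16 = 112$)
$H{\left(w \right)} = \frac{9}{2} - \frac{9}{2 w}$ ($H{\left(w \right)} = \frac{9}{2} - \frac{9 \frac{1}{w}}{2} = \frac{9}{2} - \frac{9}{2 w}$)
$H^{2}{\left(T \right)} = \left(\frac{9 \left(-1 + 112\right)}{2 \cdot 112}\right)^{2} = \left(\frac{9}{2} \cdot \frac{1}{112} \cdot 111\right)^{2} = \left(\frac{999}{224}\right)^{2} = \frac{998001}{50176}$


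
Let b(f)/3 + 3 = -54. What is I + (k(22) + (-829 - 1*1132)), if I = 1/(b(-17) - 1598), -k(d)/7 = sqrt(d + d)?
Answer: -3469010/1769 - 14*sqrt(11) ≈ -2007.4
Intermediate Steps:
b(f) = -171 (b(f) = -9 + 3*(-54) = -9 - 162 = -171)
k(d) = -7*sqrt(2)*sqrt(d) (k(d) = -7*sqrt(d + d) = -7*sqrt(2)*sqrt(d))
I = -1/1769 (I = 1/(-171 - 1598) = 1/(-1769) = -1/1769 ≈ -0.00056529)
I + (k(22) + (-829 - 1*1132)) = -1/1769 + (-7*sqrt(2)*sqrt(22) + (-829 - 1*1132)) = -1/1769 + (-14*sqrt(11) + (-829 - 1132)) = -1/1769 + (-14*sqrt(11) - 1961) = -1/1769 + (-1961 - 14*sqrt(11)) = -3469010/1769 - 14*sqrt(11)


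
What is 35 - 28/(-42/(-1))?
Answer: 103/3 ≈ 34.333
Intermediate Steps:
35 - 28/(-42/(-1)) = 35 - 28/(-42*(-1)) = 35 - 28/42 = 35 + (1/42)*(-28) = 35 - 2/3 = 103/3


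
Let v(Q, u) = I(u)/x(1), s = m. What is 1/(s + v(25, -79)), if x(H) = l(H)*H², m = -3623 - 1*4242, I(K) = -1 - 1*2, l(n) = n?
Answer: -1/7868 ≈ -0.00012710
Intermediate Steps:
I(K) = -3 (I(K) = -1 - 2 = -3)
m = -7865 (m = -3623 - 4242 = -7865)
x(H) = H³ (x(H) = H*H² = H³)
s = -7865
v(Q, u) = -3 (v(Q, u) = -3/(1³) = -3/1 = -3*1 = -3)
1/(s + v(25, -79)) = 1/(-7865 - 3) = 1/(-7868) = -1/7868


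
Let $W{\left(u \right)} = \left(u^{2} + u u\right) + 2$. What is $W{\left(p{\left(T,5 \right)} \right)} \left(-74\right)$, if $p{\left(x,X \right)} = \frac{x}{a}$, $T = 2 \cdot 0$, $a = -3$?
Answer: $-148$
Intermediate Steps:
$T = 0$
$p{\left(x,X \right)} = - \frac{x}{3}$ ($p{\left(x,X \right)} = \frac{x}{-3} = x \left(- \frac{1}{3}\right) = - \frac{x}{3}$)
$W{\left(u \right)} = 2 + 2 u^{2}$ ($W{\left(u \right)} = \left(u^{2} + u^{2}\right) + 2 = 2 u^{2} + 2 = 2 + 2 u^{2}$)
$W{\left(p{\left(T,5 \right)} \right)} \left(-74\right) = \left(2 + 2 \left(\left(- \frac{1}{3}\right) 0\right)^{2}\right) \left(-74\right) = \left(2 + 2 \cdot 0^{2}\right) \left(-74\right) = \left(2 + 2 \cdot 0\right) \left(-74\right) = \left(2 + 0\right) \left(-74\right) = 2 \left(-74\right) = -148$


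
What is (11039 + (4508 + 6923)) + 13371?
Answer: 35841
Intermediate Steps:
(11039 + (4508 + 6923)) + 13371 = (11039 + 11431) + 13371 = 22470 + 13371 = 35841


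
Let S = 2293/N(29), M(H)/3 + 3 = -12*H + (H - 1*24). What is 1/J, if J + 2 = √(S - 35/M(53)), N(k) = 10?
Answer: 1830/206167 + √191991705/206167 ≈ 0.076084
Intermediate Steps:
M(H) = -81 - 33*H (M(H) = -9 + 3*(-12*H + (H - 1*24)) = -9 + 3*(-12*H + (H - 24)) = -9 + 3*(-12*H + (-24 + H)) = -9 + 3*(-24 - 11*H) = -9 + (-72 - 33*H) = -81 - 33*H)
S = 2293/10 ≈ 229.30
J = -2 + √191991705/915 (J = -2 + √(2293/10 - 35/(-81 - 33*53)) = -2 + √(2293/10 - 35/(-81 - 1749)) = -2 + √(2293/10 - 35/(-1830)) = -2 + √(2293/10 - 35*(-1/1830)) = -2 + √(2293/10 + 7/366) = -2 + √(209827/915) = -2 + √191991705/915 ≈ 13.143)
1/J = 1/(-2 + √191991705/915)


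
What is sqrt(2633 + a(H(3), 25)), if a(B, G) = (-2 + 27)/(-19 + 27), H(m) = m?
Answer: sqrt(42178)/4 ≈ 51.343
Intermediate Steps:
a(B, G) = 25/8
sqrt(2633 + a(H(3), 25)) = sqrt(2633 + 25/8) = sqrt(21089/8) = sqrt(42178)/4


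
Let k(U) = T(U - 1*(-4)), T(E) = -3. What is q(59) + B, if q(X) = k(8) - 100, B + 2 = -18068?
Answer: -18173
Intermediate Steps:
B = -18070 (B = -2 - 18068 = -18070)
k(U) = -3
q(X) = -103 (q(X) = -3 - 100 = -103)
q(59) + B = -103 - 18070 = -18173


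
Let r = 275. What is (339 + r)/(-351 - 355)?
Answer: -307/353 ≈ -0.86969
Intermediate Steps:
(339 + r)/(-351 - 355) = (339 + 275)/(-351 - 355) = 614/(-706) = 614*(-1/706) = -307/353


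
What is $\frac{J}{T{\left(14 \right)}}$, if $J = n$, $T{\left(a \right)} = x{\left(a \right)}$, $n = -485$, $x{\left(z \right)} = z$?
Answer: $- \frac{485}{14} \approx -34.643$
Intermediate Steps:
$T{\left(a \right)} = a$
$J = -485$
$\frac{J}{T{\left(14 \right)}} = - \frac{485}{14}$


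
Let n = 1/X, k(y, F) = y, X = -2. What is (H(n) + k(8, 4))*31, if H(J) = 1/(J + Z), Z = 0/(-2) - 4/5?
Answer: 2914/13 ≈ 224.15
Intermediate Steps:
n = -½ (n = 1/(-2) = -½ ≈ -0.50000)
Z = -⅘ (Z = 0*(-½) - 4*⅕ = 0 - ⅘ = -⅘ ≈ -0.80000)
H(J) = 1/(-⅘ + J) (H(J) = 1/(J - ⅘) = 1/(-⅘ + J))
(H(n) + k(8, 4))*31 = (5/(-4 + 5*(-½)) + 8)*31 = (5/(-4 - 5/2) + 8)*31 = (5/(-13/2) + 8)*31 = (5*(-2/13) + 8)*31 = (-10/13 + 8)*31 = (94/13)*31 = 2914/13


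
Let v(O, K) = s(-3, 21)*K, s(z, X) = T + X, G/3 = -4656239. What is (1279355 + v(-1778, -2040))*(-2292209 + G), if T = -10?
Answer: -20438601803290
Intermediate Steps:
G = -13968717 (G = 3*(-4656239) = -13968717)
s(z, X) = -10 + X
v(O, K) = 11*K (v(O, K) = (-10 + 21)*K = 11*K)
(1279355 + v(-1778, -2040))*(-2292209 + G) = (1279355 + 11*(-2040))*(-2292209 - 13968717) = (1279355 - 22440)*(-16260926) = 1256915*(-16260926) = -20438601803290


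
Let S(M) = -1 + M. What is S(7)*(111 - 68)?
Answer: 258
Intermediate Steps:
S(7)*(111 - 68) = (-1 + 7)*(111 - 68) = 6*43 = 258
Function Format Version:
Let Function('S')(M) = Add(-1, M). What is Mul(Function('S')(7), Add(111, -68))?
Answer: 258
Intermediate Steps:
Mul(Function('S')(7), Add(111, -68)) = Mul(Add(-1, 7), Add(111, -68)) = Mul(6, 43) = 258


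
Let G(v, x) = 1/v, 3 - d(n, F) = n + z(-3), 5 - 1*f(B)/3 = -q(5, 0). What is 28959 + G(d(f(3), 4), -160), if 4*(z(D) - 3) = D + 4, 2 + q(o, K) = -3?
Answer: 28955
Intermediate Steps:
q(o, K) = -5 (q(o, K) = -2 - 3 = -5)
f(B) = 0 (f(B) = 15 - (-3)*(-5) = 15 - 3*5 = 15 - 15 = 0)
z(D) = 4 + D/4 (z(D) = 3 + (D + 4)/4 = 3 + (4 + D)/4 = 3 + (1 + D/4) = 4 + D/4)
d(n, F) = -1/4 - n (d(n, F) = 3 - (n + (4 + (1/4)*(-3))) = 3 - (n + (4 - 3/4)) = 3 - (n + 13/4) = 3 - (13/4 + n) = 3 + (-13/4 - n) = -1/4 - n)
28959 + G(d(f(3), 4), -160) = 28959 + 1/(-1/4 - 1*0) = 28959 + 1/(-1/4 + 0) = 28959 + 1/(-1/4) = 28959 - 4 = 28955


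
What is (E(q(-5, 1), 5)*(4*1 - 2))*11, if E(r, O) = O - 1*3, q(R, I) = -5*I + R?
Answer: 44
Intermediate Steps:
q(R, I) = R - 5*I
E(r, O) = -3 + O (E(r, O) = O - 3 = -3 + O)
(E(q(-5, 1), 5)*(4*1 - 2))*11 = ((-3 + 5)*(4*1 - 2))*11 = (2*(4 - 2))*11 = (2*2)*11 = 4*11 = 44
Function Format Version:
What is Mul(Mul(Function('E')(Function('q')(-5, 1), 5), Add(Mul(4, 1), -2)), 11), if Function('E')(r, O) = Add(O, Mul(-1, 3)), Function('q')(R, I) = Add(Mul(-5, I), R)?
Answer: 44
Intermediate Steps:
Function('q')(R, I) = Add(R, Mul(-5, I))
Function('E')(r, O) = Add(-3, O) (Function('E')(r, O) = Add(O, -3) = Add(-3, O))
Mul(Mul(Function('E')(Function('q')(-5, 1), 5), Add(Mul(4, 1), -2)), 11) = Mul(Mul(Add(-3, 5), Add(Mul(4, 1), -2)), 11) = Mul(Mul(2, Add(4, -2)), 11) = Mul(Mul(2, 2), 11) = Mul(4, 11) = 44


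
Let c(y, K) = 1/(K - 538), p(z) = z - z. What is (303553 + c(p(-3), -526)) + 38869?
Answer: 364337007/1064 ≈ 3.4242e+5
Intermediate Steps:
p(z) = 0
c(y, K) = 1/(-538 + K)
(303553 + c(p(-3), -526)) + 38869 = (303553 + 1/(-538 - 526)) + 38869 = (303553 + 1/(-1064)) + 38869 = (303553 - 1/1064) + 38869 = 322980391/1064 + 38869 = 364337007/1064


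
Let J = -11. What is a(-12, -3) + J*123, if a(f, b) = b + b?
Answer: -1359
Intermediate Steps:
a(f, b) = 2*b
a(-12, -3) + J*123 = 2*(-3) - 11*123 = -6 - 1353 = -1359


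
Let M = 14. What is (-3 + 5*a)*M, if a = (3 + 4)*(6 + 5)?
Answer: 5348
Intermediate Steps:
a = 77 (a = 7*11 = 77)
(-3 + 5*a)*M = (-3 + 5*77)*14 = (-3 + 385)*14 = 382*14 = 5348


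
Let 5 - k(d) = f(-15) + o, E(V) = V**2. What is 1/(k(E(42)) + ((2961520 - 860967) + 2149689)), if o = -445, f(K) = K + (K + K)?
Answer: 1/4250737 ≈ 2.3525e-7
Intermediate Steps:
f(K) = 3*K (f(K) = K + 2*K = 3*K)
k(d) = 495 (k(d) = 5 - (3*(-15) - 445) = 5 - (-45 - 445) = 5 - 1*(-490) = 5 + 490 = 495)
1/(k(E(42)) + ((2961520 - 860967) + 2149689)) = 1/(495 + ((2961520 - 860967) + 2149689)) = 1/(495 + (2100553 + 2149689)) = 1/(495 + 4250242) = 1/4250737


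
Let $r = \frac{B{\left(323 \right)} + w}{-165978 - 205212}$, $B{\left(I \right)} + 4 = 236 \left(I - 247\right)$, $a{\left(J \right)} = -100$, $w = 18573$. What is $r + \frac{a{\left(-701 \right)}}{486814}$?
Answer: $- \frac{1780826407}{18070048866} \approx -0.098551$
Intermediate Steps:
$B{\left(I \right)} = -58296 + 236 I$ ($B{\left(I \right)} = -4 + 236 \left(I - 247\right) = -4 + 236 \left(-247 + I\right) = -4 + \left(-58292 + 236 I\right) = -58296 + 236 I$)
$r = - \frac{7301}{74238}$ ($r = \frac{\left(-58296 + 236 \cdot 323\right) + 18573}{-165978 - 205212} = \frac{\left(-58296 + 76228\right) + 18573}{-371190} = \left(17932 + 18573\right) \left(- \frac{1}{371190}\right) = 36505 \left(- \frac{1}{371190}\right) = - \frac{7301}{74238} \approx -0.098346$)
$r + \frac{a{\left(-701 \right)}}{486814} = - \frac{7301}{74238} - \frac{100}{486814} = - \frac{7301}{74238} - \frac{50}{243407} = - \frac{1780826407}{18070048866}$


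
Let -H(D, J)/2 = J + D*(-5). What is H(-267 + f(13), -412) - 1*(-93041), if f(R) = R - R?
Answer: 91195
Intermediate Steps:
f(R) = 0
H(D, J) = -2*J + 10*D (H(D, J) = -2*(J + D*(-5)) = -2*(J - 5*D) = -2*J + 10*D)
H(-267 + f(13), -412) - 1*(-93041) = (-2*(-412) + 10*(-267 + 0)) - 1*(-93041) = (824 + 10*(-267)) + 93041 = (824 - 2670) + 93041 = -1846 + 93041 = 91195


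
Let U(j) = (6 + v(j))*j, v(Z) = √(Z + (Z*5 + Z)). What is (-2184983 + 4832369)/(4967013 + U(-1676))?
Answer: 13122978564402/24604377606281 + 8874037872*I*√2933/24604377606281 ≈ 0.53336 + 0.019533*I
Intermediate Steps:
v(Z) = √7*√Z (v(Z) = √(Z + (5*Z + Z)) = √(Z + 6*Z) = √(7*Z) = √7*√Z)
U(j) = j*(6 + √7*√j) (U(j) = (6 + √7*√j)*j = j*(6 + √7*√j))
(-2184983 + 4832369)/(4967013 + U(-1676)) = (-2184983 + 4832369)/(4967013 - 1676*(6 + √7*√(-1676))) = 2647386/(4967013 - 1676*(6 + √7*(2*I*√419))) = 2647386/(4967013 - 1676*(6 + 2*I*√2933)) = 2647386/(4967013 + (-10056 - 3352*I*√2933)) = 2647386/(4956957 - 3352*I*√2933)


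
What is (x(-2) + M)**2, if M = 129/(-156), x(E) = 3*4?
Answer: 337561/2704 ≈ 124.84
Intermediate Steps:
x(E) = 12
M = -43/52 (M = 129*(-1/156) = -43/52 ≈ -0.82692)
(x(-2) + M)**2 = (12 - 43/52)**2 = (581/52)**2 = 337561/2704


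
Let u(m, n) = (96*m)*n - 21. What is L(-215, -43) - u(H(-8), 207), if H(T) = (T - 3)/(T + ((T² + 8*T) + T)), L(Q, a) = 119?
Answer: -13522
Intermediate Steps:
H(T) = (-3 + T)/(T² + 10*T) (H(T) = (-3 + T)/(T + (T² + 9*T)) = (-3 + T)/(T² + 10*T))
u(m, n) = -21 + 96*m*n (u(m, n) = 96*m*n - 21 = -21 + 96*m*n)
L(-215, -43) - u(H(-8), 207) = 119 - (-21 + 96*((-3 - 8)/((-8)*(10 - 8)))*207) = 119 - (-21 + 96*(-⅛*(-11)/2)*207) = 119 - (-21 + 96*(-⅛*½*(-11))*207) = 119 - (-21 + 96*(11/16)*207) = 119 - (-21 + 13662) = 119 - 1*13641 = 119 - 13641 = -13522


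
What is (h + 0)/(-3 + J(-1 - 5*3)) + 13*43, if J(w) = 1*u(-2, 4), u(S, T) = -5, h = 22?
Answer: 2225/4 ≈ 556.25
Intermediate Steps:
J(w) = -5 (J(w) = 1*(-5) = -5)
(h + 0)/(-3 + J(-1 - 5*3)) + 13*43 = (22 + 0)/(-3 - 5) + 13*43 = 22/(-8) + 559 = 22*(-⅛) + 559 = -11/4 + 559 = 2225/4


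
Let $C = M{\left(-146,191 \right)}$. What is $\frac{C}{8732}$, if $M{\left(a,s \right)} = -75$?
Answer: $- \frac{75}{8732} \approx -0.0085891$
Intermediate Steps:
$C = -75$
$\frac{C}{8732} = - \frac{75}{8732}$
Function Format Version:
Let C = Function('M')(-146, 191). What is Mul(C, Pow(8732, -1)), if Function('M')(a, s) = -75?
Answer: Rational(-75, 8732) ≈ -0.0085891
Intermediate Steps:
C = -75
Mul(C, Pow(8732, -1)) = Mul(-75, Pow(8732, -1)) = Mul(-75, Rational(1, 8732)) = Rational(-75, 8732)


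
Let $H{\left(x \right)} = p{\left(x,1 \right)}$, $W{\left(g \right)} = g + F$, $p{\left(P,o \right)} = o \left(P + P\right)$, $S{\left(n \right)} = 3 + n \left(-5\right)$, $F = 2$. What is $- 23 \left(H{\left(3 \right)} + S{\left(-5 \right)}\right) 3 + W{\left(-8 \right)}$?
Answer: $-2352$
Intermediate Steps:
$S{\left(n \right)} = 3 - 5 n$
$p{\left(P,o \right)} = 2 P o$ ($p{\left(P,o \right)} = o 2 P = 2 P o$)
$W{\left(g \right)} = 2 + g$ ($W{\left(g \right)} = g + 2 = 2 + g$)
$H{\left(x \right)} = 2 x$ ($H{\left(x \right)} = 2 x 1 = 2 x$)
$- 23 \left(H{\left(3 \right)} + S{\left(-5 \right)}\right) 3 + W{\left(-8 \right)} = - 23 \left(2 \cdot 3 + \left(3 - -25\right)\right) 3 + \left(2 - 8\right) = - 23 \left(6 + \left(3 + 25\right)\right) 3 - 6 = - 23 \left(6 + 28\right) 3 - 6 = - 23 \cdot 34 \cdot 3 - 6 = \left(-23\right) 102 - 6 = -2346 - 6 = -2352$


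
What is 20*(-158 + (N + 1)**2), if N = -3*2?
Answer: -2660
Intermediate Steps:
N = -6
20*(-158 + (N + 1)**2) = 20*(-158 + (-6 + 1)**2) = 20*(-158 + (-5)**2) = 20*(-158 + 25) = 20*(-133) = -2660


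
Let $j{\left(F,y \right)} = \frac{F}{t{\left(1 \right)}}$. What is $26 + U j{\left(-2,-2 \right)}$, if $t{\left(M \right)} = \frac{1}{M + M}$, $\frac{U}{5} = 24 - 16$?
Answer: $-134$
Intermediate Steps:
$U = 40$ ($U = 5 \left(24 - 16\right) = 5 \cdot 8 = 40$)
$t{\left(M \right)} = \frac{1}{2 M}$
$j{\left(F,y \right)} = 2 F$ ($j{\left(F,y \right)} = \frac{F}{\frac{1}{2} \cdot 1^{-1}} = \frac{F}{\frac{1}{2} \cdot 1} = F \frac{1}{\frac{1}{2}} = F 2 = 2 F$)
$26 + U j{\left(-2,-2 \right)} = 26 + 40 \cdot 2 \left(-2\right) = 26 + 40 \left(-4\right) = 26 - 160 = -134$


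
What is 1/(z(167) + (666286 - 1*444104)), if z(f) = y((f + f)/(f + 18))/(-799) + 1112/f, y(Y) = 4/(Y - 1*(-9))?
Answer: 266732567/59264951165126 ≈ 4.5007e-6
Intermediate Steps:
y(Y) = 4/(9 + Y) (y(Y) = 4/(Y + 9) = 4/(9 + Y))
z(f) = 1112/f - 4/(799*(9 + 2*f/(18 + f))) (z(f) = (4/(9 + (f + f)/(f + 18)))/(-799) + 1112/f = (4/(9 + (2*f)/(18 + f)))*(-1/799) + 1112/f = (4/(9 + 2*f/(18 + f)))*(-1/799) + 1112/f = -4/(799*(9 + 2*f/(18 + f))) + 1112/f = 1112/f - 4/(799*(9 + 2*f/(18 + f))))
1/(z(167) + (666286 - 1*444104)) = 1/((4/799)*(35983764 - 1*167² + 2443324*167)/(167*(162 + 11*167)) + (666286 - 1*444104)) = 1/((4/799)*(1/167)*(35983764 - 1*27889 + 408035108)/(162 + 1837) + (666286 - 444104)) = 1/((4/799)*(1/167)*(35983764 - 27889 + 408035108)/1999 + 222182) = 1/((4/799)*(1/167)*(1/1999)*443990983 + 222182) = 1/(1775963932/266732567 + 222182) = 1/(59264951165126/266732567) = 266732567/59264951165126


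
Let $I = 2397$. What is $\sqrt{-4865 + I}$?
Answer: $2 i \sqrt{617} \approx 49.679 i$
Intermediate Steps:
$\sqrt{-4865 + I} = \sqrt{-4865 + 2397} = \sqrt{-2468} = 2 i \sqrt{617}$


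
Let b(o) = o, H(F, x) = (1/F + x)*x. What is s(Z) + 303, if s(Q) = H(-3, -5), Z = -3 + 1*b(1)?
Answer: 989/3 ≈ 329.67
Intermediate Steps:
H(F, x) = x*(x + 1/F) (H(F, x) = (x + 1/F)*x = x*(x + 1/F))
Z = -2 (Z = -3 + 1*1 = -3 + 1 = -2)
s(Q) = 80/3 (s(Q) = (-5)² - 5/(-3) = 25 - 5*(-⅓) = 25 + 5/3 = 80/3)
s(Z) + 303 = 80/3 + 303 = 989/3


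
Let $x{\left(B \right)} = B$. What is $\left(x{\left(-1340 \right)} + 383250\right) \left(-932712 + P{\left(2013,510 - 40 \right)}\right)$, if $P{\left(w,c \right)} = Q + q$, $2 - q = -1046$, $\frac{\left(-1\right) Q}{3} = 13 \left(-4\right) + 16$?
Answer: $-355770551960$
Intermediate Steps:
$Q = 108$ ($Q = - 3 \left(13 \left(-4\right) + 16\right) = - 3 \left(-52 + 16\right) = \left(-3\right) \left(-36\right) = 108$)
$q = 1048$ ($q = 2 - -1046 = 2 + 1046 = 1048$)
$P{\left(w,c \right)} = 1156$ ($P{\left(w,c \right)} = 108 + 1048 = 1156$)
$\left(x{\left(-1340 \right)} + 383250\right) \left(-932712 + P{\left(2013,510 - 40 \right)}\right) = \left(-1340 + 383250\right) \left(-932712 + 1156\right) = 381910 \left(-931556\right) = -355770551960$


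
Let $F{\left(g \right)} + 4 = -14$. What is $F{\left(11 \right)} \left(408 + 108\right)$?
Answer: $-9288$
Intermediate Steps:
$F{\left(g \right)} = -18$ ($F{\left(g \right)} = -4 - 14 = -18$)
$F{\left(11 \right)} \left(408 + 108\right) = - 18 \left(408 + 108\right) = \left(-18\right) 516 = -9288$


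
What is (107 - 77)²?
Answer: 900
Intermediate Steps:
(107 - 77)² = 30² = 900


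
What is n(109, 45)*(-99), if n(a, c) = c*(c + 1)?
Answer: -204930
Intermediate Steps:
n(a, c) = c*(1 + c)
n(109, 45)*(-99) = (45*(1 + 45))*(-99) = (45*46)*(-99) = 2070*(-99) = -204930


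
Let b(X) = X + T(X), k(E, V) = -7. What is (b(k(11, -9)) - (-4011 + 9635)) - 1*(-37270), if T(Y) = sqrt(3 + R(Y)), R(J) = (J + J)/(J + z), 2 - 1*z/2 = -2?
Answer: 31639 + I*sqrt(11) ≈ 31639.0 + 3.3166*I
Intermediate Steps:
z = 8 (z = 4 - 2*(-2) = 4 + 4 = 8)
R(J) = 2*J/(8 + J) (R(J) = (J + J)/(J + 8) = (2*J)/(8 + J) = 2*J/(8 + J))
T(Y) = sqrt(3 + 2*Y/(8 + Y))
b(X) = X + sqrt((24 + 5*X)/(8 + X))
(b(k(11, -9)) - (-4011 + 9635)) - 1*(-37270) = ((-7 + sqrt((24 + 5*(-7))/(8 - 7))) - (-4011 + 9635)) - 1*(-37270) = ((-7 + sqrt((24 - 35)/1)) - 1*5624) + 37270 = ((-7 + sqrt(1*(-11))) - 5624) + 37270 = ((-7 + sqrt(-11)) - 5624) + 37270 = ((-7 + I*sqrt(11)) - 5624) + 37270 = (-5631 + I*sqrt(11)) + 37270 = 31639 + I*sqrt(11)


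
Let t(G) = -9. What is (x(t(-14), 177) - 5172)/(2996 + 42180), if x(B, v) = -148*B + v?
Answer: -3663/45176 ≈ -0.081083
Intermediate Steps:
x(B, v) = v - 148*B
(x(t(-14), 177) - 5172)/(2996 + 42180) = ((177 - 148*(-9)) - 5172)/(2996 + 42180) = ((177 + 1332) - 5172)/45176 = (1509 - 5172)*(1/45176) = -3663*1/45176 = -3663/45176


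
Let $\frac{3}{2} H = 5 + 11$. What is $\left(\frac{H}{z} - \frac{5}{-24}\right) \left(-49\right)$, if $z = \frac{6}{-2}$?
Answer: $\frac{11809}{72} \approx 164.01$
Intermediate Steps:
$z = -3$ ($z = 6 \left(- \frac{1}{2}\right) = -3$)
$H = \frac{32}{3}$ ($H = \frac{2 \left(5 + 11\right)}{3} = \frac{2}{3} \cdot 16 = \frac{32}{3} \approx 10.667$)
$\left(\frac{H}{z} - \frac{5}{-24}\right) \left(-49\right) = \left(\frac{32}{3 \left(-3\right)} - \frac{5}{-24}\right) \left(-49\right) = \left(\frac{32}{3} \left(- \frac{1}{3}\right) - - \frac{5}{24}\right) \left(-49\right) = \left(- \frac{32}{9} + \frac{5}{24}\right) \left(-49\right) = \left(- \frac{241}{72}\right) \left(-49\right) = \frac{11809}{72}$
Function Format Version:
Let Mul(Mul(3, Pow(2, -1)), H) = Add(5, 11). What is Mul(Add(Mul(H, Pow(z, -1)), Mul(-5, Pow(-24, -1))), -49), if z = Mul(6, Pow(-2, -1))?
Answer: Rational(11809, 72) ≈ 164.01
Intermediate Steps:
z = -3 (z = Mul(6, Rational(-1, 2)) = -3)
H = Rational(32, 3) (H = Mul(Rational(2, 3), Add(5, 11)) = Mul(Rational(2, 3), 16) = Rational(32, 3) ≈ 10.667)
Mul(Add(Mul(H, Pow(z, -1)), Mul(-5, Pow(-24, -1))), -49) = Mul(Add(Mul(Rational(32, 3), Pow(-3, -1)), Mul(-5, Pow(-24, -1))), -49) = Mul(Add(Mul(Rational(32, 3), Rational(-1, 3)), Mul(-5, Rational(-1, 24))), -49) = Mul(Add(Rational(-32, 9), Rational(5, 24)), -49) = Mul(Rational(-241, 72), -49) = Rational(11809, 72)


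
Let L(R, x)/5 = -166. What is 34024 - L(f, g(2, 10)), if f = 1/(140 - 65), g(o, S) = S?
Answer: 34854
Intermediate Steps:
f = 1/75 ≈ 0.013333
L(R, x) = -830 (L(R, x) = 5*(-166) = -830)
34024 - L(f, g(2, 10)) = 34024 - 1*(-830) = 34024 + 830 = 34854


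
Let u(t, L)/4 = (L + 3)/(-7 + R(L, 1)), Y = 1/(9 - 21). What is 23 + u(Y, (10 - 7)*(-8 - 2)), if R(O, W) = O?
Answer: 959/37 ≈ 25.919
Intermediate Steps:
Y = -1/12 (Y = 1/(-12) = -1/12 ≈ -0.083333)
u(t, L) = 4*(3 + L)/(-7 + L) (u(t, L) = 4*((L + 3)/(-7 + L)) = 4*((3 + L)/(-7 + L)) = 4*(3 + L)/(-7 + L))
23 + u(Y, (10 - 7)*(-8 - 2)) = 23 + 4*(3 + (10 - 7)*(-8 - 2))/(-7 + (10 - 7)*(-8 - 2)) = 23 + 4*(3 + 3*(-10))/(-7 + 3*(-10)) = 23 + 4*(3 - 30)/(-7 - 30) = 23 + 4*(-27)/(-37) = 23 + 4*(-1/37)*(-27) = 23 + 108/37 = 959/37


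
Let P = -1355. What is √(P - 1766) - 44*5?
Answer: -220 + I*√3121 ≈ -220.0 + 55.866*I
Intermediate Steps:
√(P - 1766) - 44*5 = √(-1355 - 1766) - 44*5 = √(-3121) - 1*220 = I*√3121 - 220 = -220 + I*√3121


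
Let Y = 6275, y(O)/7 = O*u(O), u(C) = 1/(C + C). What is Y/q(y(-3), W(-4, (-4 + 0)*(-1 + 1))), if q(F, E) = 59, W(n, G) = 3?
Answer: 6275/59 ≈ 106.36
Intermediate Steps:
u(C) = 1/(2*C)
y(O) = 7/2 (y(O) = 7*(O*(1/(2*O))) = 7*(½) = 7/2)
Y/q(y(-3), W(-4, (-4 + 0)*(-1 + 1))) = 6275/59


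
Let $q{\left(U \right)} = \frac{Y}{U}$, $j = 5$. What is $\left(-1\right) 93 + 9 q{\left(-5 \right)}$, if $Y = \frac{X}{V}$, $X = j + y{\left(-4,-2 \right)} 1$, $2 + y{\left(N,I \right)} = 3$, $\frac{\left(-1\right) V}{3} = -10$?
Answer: $- \frac{2334}{25} \approx -93.36$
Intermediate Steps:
$V = 30$ ($V = \left(-3\right) \left(-10\right) = 30$)
$y{\left(N,I \right)} = 1$ ($y{\left(N,I \right)} = -2 + 3 = 1$)
$X = 6$ ($X = 5 + 1 \cdot 1 = 5 + 1 = 6$)
$Y = \frac{1}{5}$ ($Y = \frac{6}{30} = 6 \cdot \frac{1}{30} = \frac{1}{5} \approx 0.2$)
$q{\left(U \right)} = \frac{1}{5 U}$
$\left(-1\right) 93 + 9 q{\left(-5 \right)} = \left(-1\right) 93 + 9 \frac{1}{5 \left(-5\right)} = -93 + 9 \cdot \frac{1}{5} \left(- \frac{1}{5}\right) = -93 + 9 \left(- \frac{1}{25}\right) = -93 - \frac{9}{25} = - \frac{2334}{25}$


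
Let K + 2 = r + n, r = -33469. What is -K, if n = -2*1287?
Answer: 36045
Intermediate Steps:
n = -2574
K = -36045 (K = -2 + (-33469 - 2574) = -2 - 36043 = -36045)
-K = -1*(-36045) = 36045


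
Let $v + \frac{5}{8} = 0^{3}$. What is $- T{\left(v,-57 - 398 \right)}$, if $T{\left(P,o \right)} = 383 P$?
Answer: $\frac{1915}{8} \approx 239.38$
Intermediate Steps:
$v = - \frac{5}{8}$ ($v = - \frac{5}{8} + 0^{3} = - \frac{5}{8} + 0 = - \frac{5}{8} \approx -0.625$)
$- T{\left(v,-57 - 398 \right)} = - \frac{383 \left(-5\right)}{8} = \left(-1\right) \left(- \frac{1915}{8}\right) = \frac{1915}{8}$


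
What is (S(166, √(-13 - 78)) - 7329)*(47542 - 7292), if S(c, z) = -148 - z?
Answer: -300949250 - 40250*I*√91 ≈ -3.0095e+8 - 3.8396e+5*I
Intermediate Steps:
(S(166, √(-13 - 78)) - 7329)*(47542 - 7292) = ((-148 - √(-13 - 78)) - 7329)*(47542 - 7292) = ((-148 - √(-91)) - 7329)*40250 = ((-148 - I*√91) - 7329)*40250 = (-7477 - I*√91)*40250 = -300949250 - 40250*I*√91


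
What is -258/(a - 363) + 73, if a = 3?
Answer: 4423/60 ≈ 73.717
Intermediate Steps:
-258/(a - 363) + 73 = -258/(3 - 363) + 73 = -258/(-360) + 73 = -1/360*(-258) + 73 = 43/60 + 73 = 4423/60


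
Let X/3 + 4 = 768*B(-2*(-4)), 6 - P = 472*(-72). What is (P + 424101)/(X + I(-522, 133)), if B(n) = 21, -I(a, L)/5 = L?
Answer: 458091/47707 ≈ 9.6022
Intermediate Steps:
I(a, L) = -5*L
P = 33990 (P = 6 - 472*(-72) = 6 - 1*(-33984) = 6 + 33984 = 33990)
X = 48372 (X = -12 + 3*(768*21) = -12 + 3*16128 = -12 + 48384 = 48372)
(P + 424101)/(X + I(-522, 133)) = (33990 + 424101)/(48372 - 5*133) = 458091/(48372 - 665) = 458091/47707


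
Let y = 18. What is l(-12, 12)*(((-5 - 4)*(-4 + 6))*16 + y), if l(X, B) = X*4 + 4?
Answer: 11880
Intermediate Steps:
l(X, B) = 4 + 4*X (l(X, B) = 4*X + 4 = 4 + 4*X)
l(-12, 12)*(((-5 - 4)*(-4 + 6))*16 + y) = (4 + 4*(-12))*(((-5 - 4)*(-4 + 6))*16 + 18) = (4 - 48)*(-9*2*16 + 18) = -44*(-18*16 + 18) = -44*(-288 + 18) = -44*(-270) = 11880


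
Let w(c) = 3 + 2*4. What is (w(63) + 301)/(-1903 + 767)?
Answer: -39/142 ≈ -0.27465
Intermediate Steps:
w(c) = 11 (w(c) = 3 + 8 = 11)
(w(63) + 301)/(-1903 + 767) = (11 + 301)/(-1903 + 767) = 312/(-1136) = 312*(-1/1136) = -39/142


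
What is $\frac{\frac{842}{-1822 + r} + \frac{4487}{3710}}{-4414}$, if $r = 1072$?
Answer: $- \frac{3449}{175456500} \approx -1.9657 \cdot 10^{-5}$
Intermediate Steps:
$\frac{\frac{842}{-1822 + r} + \frac{4487}{3710}}{-4414} = \frac{\frac{842}{-1822 + 1072} + \frac{4487}{3710}}{-4414} = \left(\frac{842}{-750} + 4487 \cdot \frac{1}{3710}\right) \left(- \frac{1}{4414}\right) = \left(842 \left(- \frac{1}{750}\right) + \frac{641}{530}\right) \left(- \frac{1}{4414}\right) = \left(- \frac{421}{375} + \frac{641}{530}\right) \left(- \frac{1}{4414}\right) = \frac{3449}{39750} \left(- \frac{1}{4414}\right) = - \frac{3449}{175456500}$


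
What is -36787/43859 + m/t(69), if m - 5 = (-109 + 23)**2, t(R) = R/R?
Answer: 324563672/43859 ≈ 7400.2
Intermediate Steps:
t(R) = 1
m = 7401 (m = 5 + (-109 + 23)**2 = 5 + (-86)**2 = 5 + 7396 = 7401)
-36787/43859 + m/t(69) = -36787/43859 + 7401/1 = -36787*1/43859 + 7401*1 = -36787/43859 + 7401 = 324563672/43859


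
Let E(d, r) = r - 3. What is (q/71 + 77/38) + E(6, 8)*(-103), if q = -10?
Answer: -1384383/2698 ≈ -513.11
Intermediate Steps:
E(d, r) = -3 + r
(q/71 + 77/38) + E(6, 8)*(-103) = (-10/71 + 77/38) + (-3 + 8)*(-103) = (-10*1/71 + 77*(1/38)) + 5*(-103) = (-10/71 + 77/38) - 515 = 5087/2698 - 515 = -1384383/2698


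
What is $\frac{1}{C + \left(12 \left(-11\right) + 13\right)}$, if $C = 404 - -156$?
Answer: $\frac{1}{441} \approx 0.0022676$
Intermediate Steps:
$C = 560$ ($C = 404 + 156 = 560$)
$\frac{1}{C + \left(12 \left(-11\right) + 13\right)} = \frac{1}{560 + \left(12 \left(-11\right) + 13\right)} = \frac{1}{560 + \left(-132 + 13\right)} = \frac{1}{560 - 119} = \frac{1}{441}$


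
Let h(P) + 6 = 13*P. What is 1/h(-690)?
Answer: -1/8976 ≈ -0.00011141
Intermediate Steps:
h(P) = -6 + 13*P
1/h(-690) = 1/(-6 + 13*(-690)) = 1/(-6 - 8970) = 1/(-8976) = -1/8976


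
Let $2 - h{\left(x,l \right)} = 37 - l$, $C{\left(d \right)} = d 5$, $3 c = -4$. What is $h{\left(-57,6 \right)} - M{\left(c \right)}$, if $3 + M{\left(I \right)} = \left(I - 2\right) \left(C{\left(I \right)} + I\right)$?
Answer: $- \frac{158}{3} \approx -52.667$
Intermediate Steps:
$c = - \frac{4}{3}$ ($c = \frac{1}{3} \left(-4\right) = - \frac{4}{3} \approx -1.3333$)
$C{\left(d \right)} = 5 d$
$h{\left(x,l \right)} = -35 + l$ ($h{\left(x,l \right)} = 2 - \left(37 - l\right) = 2 + \left(-37 + l\right) = -35 + l$)
$M{\left(I \right)} = -3 + 6 I \left(-2 + I\right)$ ($M{\left(I \right)} = -3 + \left(I - 2\right) \left(5 I + I\right) = -3 + \left(-2 + I\right) 6 I = -3 + 6 I \left(-2 + I\right)$)
$h{\left(-57,6 \right)} - M{\left(c \right)} = \left(-35 + 6\right) - \left(-3 - -16 + 6 \left(- \frac{4}{3}\right)^{2}\right) = -29 - \left(-3 + 16 + 6 \cdot \frac{16}{9}\right) = -29 - \left(-3 + 16 + \frac{32}{3}\right) = -29 - \frac{71}{3} = - \frac{158}{3}$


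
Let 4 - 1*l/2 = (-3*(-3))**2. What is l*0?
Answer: 0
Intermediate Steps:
l = -154 (l = 8 - 2*(-3*(-3))**2 = 8 - 2*9**2 = 8 - 2*81 = 8 - 162 = -154)
l*0 = -154*0 = 0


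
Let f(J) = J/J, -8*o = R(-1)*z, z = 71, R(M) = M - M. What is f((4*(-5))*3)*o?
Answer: 0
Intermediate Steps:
R(M) = 0
o = 0 (o = -0*71 = -1/8*0 = 0)
f(J) = 1
f((4*(-5))*3)*o = 1*0 = 0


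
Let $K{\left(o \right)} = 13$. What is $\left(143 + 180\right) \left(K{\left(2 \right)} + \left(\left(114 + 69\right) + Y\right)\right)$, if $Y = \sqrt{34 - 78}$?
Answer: $63308 + 646 i \sqrt{11} \approx 63308.0 + 2142.5 i$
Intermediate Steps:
$Y = 2 i \sqrt{11}$ ($Y = \sqrt{-44} = 2 i \sqrt{11} \approx 6.6332 i$)
$\left(143 + 180\right) \left(K{\left(2 \right)} + \left(\left(114 + 69\right) + Y\right)\right) = \left(143 + 180\right) \left(13 + \left(\left(114 + 69\right) + 2 i \sqrt{11}\right)\right) = 323 \left(13 + \left(183 + 2 i \sqrt{11}\right)\right) = 323 \left(196 + 2 i \sqrt{11}\right) = 63308 + 646 i \sqrt{11}$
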